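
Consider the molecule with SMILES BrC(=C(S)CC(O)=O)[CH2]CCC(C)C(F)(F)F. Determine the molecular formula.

C10H14BrF3O2S

Walk through each heavy atom and fill implicit hydrogens from standard valence (C 4, N 3, O 2, S 2, halogen 1):
  atom 1: Br (halogen, monovalent) → 0 H
  atom 2: C, bond orders sum to 4 (valence 4) → 0 H
  atom 3: C, bond orders sum to 4 (valence 4) → 0 H
  atom 4: S, bond orders sum to 1 (valence 2) → 1 H
  atom 5: C, bond orders sum to 2 (valence 4) → 2 H
  atom 6: C, bond orders sum to 4 (valence 4) → 0 H
  atom 7: O, bond orders sum to 1 (valence 2) → 1 H
  atom 8: O, bond orders sum to 2 (valence 2) → 0 H
  atom 9: C with explicit H count 2
  atom 10: C, bond orders sum to 2 (valence 4) → 2 H
  atom 11: C, bond orders sum to 2 (valence 4) → 2 H
  atom 12: C, bond orders sum to 3 (valence 4) → 1 H
  atom 13: C, bond orders sum to 1 (valence 4) → 3 H
  atom 14: C, bond orders sum to 4 (valence 4) → 0 H
  atom 15: F (halogen, monovalent) → 0 H
  atom 16: F (halogen, monovalent) → 0 H
  atom 17: F (halogen, monovalent) → 0 H
Totals → C:10, H:14, Br:1, F:3, O:2, S:1.
In Hill order: C10H14BrF3O2S.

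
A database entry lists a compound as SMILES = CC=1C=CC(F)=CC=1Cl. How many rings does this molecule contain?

1

In SMILES, each pair of matching ring-closure digits denotes one ring-closing bond; the number of such bonds equals the number of independent rings.
Ring-closure bonds here: 1.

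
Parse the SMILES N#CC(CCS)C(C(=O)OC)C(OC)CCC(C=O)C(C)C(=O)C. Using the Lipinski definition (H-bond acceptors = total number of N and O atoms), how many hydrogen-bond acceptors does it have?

N atoms: 1; O atoms: 5.
Lipinski HBA = 1 + 5 = 6.

6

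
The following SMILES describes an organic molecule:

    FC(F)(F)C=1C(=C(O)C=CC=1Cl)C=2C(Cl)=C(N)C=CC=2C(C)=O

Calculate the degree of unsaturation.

Degree of unsaturation = (number of rings) + (number of π bonds).
Ring closures in the SMILES: 2.
π bonds: 7 double bonds (each 1 DoU) → 7 DoU from unsaturation.
Total DoU = 2 + 7 = 9.

9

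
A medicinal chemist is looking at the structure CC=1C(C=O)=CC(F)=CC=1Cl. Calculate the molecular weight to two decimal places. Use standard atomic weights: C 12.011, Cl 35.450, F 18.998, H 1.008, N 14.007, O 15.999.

172.58 g/mol

First, the molecular formula is C8H6ClFO (counting implicit H from valence).
  C: 8 × 12.011 = 96.088
  Cl: 1 × 35.450 = 35.450
  F: 1 × 18.998 = 18.998
  H: 6 × 1.008 = 6.048
  O: 1 × 15.999 = 15.999
Sum: 8×12.011 + 1×35.450 + 1×18.998 + 6×1.008 + 1×15.999 = 172.583 → 172.58 g/mol.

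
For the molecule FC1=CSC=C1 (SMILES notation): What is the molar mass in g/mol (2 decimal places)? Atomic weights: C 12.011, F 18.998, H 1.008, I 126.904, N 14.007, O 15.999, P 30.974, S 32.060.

First, the molecular formula is C4H3FS (counting implicit H from valence).
  C: 4 × 12.011 = 48.044
  F: 1 × 18.998 = 18.998
  H: 3 × 1.008 = 3.024
  S: 1 × 32.060 = 32.060
Sum: 4×12.011 + 1×18.998 + 3×1.008 + 1×32.060 = 102.126 → 102.13 g/mol.

102.13 g/mol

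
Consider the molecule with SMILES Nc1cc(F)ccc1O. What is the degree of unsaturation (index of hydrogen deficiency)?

4

Molecular formula: C6H6FNO.
DoU = (2C + 2 + N − H − X) / 2, where X is the halogen count and O/S are ignored.
    = (2·6 + 2 + 1 − 6 − 1) / 2 = 8 / 2 = 4.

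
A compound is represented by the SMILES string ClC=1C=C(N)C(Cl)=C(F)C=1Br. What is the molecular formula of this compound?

C6H3BrCl2FN

Walk through each heavy atom and fill implicit hydrogens from standard valence (C 4, N 3, O 2, S 2, halogen 1):
  atom 1: Cl (halogen, monovalent) → 0 H
  atom 2: C, bond orders sum to 4 (valence 4) → 0 H
  atom 3: C, bond orders sum to 3 (valence 4) → 1 H
  atom 4: C, bond orders sum to 4 (valence 4) → 0 H
  atom 5: N, bond orders sum to 1 (valence 3) → 2 H
  atom 6: C, bond orders sum to 4 (valence 4) → 0 H
  atom 7: Cl (halogen, monovalent) → 0 H
  atom 8: C, bond orders sum to 4 (valence 4) → 0 H
  atom 9: F (halogen, monovalent) → 0 H
  atom 10: C, bond orders sum to 4 (valence 4) → 0 H
  atom 11: Br (halogen, monovalent) → 0 H
Totals → C:6, H:3, Br:1, Cl:2, F:1, N:1.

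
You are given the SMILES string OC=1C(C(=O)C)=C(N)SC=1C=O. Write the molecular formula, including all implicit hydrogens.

C7H7NO3S

Walk through each heavy atom and fill implicit hydrogens from standard valence (C 4, N 3, O 2, S 2, halogen 1):
  atom 1: O, bond orders sum to 1 (valence 2) → 1 H
  atom 2: C, bond orders sum to 4 (valence 4) → 0 H
  atom 3: C, bond orders sum to 4 (valence 4) → 0 H
  atom 4: C, bond orders sum to 4 (valence 4) → 0 H
  atom 5: O, bond orders sum to 2 (valence 2) → 0 H
  atom 6: C, bond orders sum to 1 (valence 4) → 3 H
  atom 7: C, bond orders sum to 4 (valence 4) → 0 H
  atom 8: N, bond orders sum to 1 (valence 3) → 2 H
  atom 9: S, bond orders sum to 2 (valence 2) → 0 H
  atom 10: C, bond orders sum to 4 (valence 4) → 0 H
  atom 11: C, bond orders sum to 3 (valence 4) → 1 H
  atom 12: O, bond orders sum to 2 (valence 2) → 0 H
Totals → C:7, H:7, N:1, O:3, S:1.
In Hill order: C7H7NO3S.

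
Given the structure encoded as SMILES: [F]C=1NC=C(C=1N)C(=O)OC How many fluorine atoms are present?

Scan the SMILES for F atoms (remember two-letter symbols like Cl and Br are single atoms).
Fluorine count: 1.

1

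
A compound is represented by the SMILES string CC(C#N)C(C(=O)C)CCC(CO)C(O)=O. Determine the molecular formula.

C11H17NO4

Walk through each heavy atom and fill implicit hydrogens from standard valence (C 4, N 3, O 2, S 2, halogen 1):
  atom 1: C, bond orders sum to 1 (valence 4) → 3 H
  atom 2: C, bond orders sum to 3 (valence 4) → 1 H
  atom 3: C, bond orders sum to 4 (valence 4) → 0 H
  atom 4: N, bond orders sum to 3 (valence 3) → 0 H
  atom 5: C, bond orders sum to 3 (valence 4) → 1 H
  atom 6: C, bond orders sum to 4 (valence 4) → 0 H
  atom 7: O, bond orders sum to 2 (valence 2) → 0 H
  atom 8: C, bond orders sum to 1 (valence 4) → 3 H
  atom 9: C, bond orders sum to 2 (valence 4) → 2 H
  atom 10: C, bond orders sum to 2 (valence 4) → 2 H
  atom 11: C, bond orders sum to 3 (valence 4) → 1 H
  atom 12: C, bond orders sum to 2 (valence 4) → 2 H
  atom 13: O, bond orders sum to 1 (valence 2) → 1 H
  atom 14: C, bond orders sum to 4 (valence 4) → 0 H
  atom 15: O, bond orders sum to 1 (valence 2) → 1 H
  atom 16: O, bond orders sum to 2 (valence 2) → 0 H
Totals → C:11, H:17, N:1, O:4.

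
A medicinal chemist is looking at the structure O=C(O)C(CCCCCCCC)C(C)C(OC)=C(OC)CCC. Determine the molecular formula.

C19H36O4

Walk through each heavy atom and fill implicit hydrogens from standard valence (C 4, N 3, O 2, S 2, halogen 1):
  atom 1: O, bond orders sum to 2 (valence 2) → 0 H
  atom 2: C, bond orders sum to 4 (valence 4) → 0 H
  atom 3: O, bond orders sum to 1 (valence 2) → 1 H
  atom 4: C, bond orders sum to 3 (valence 4) → 1 H
  atom 5: C, bond orders sum to 2 (valence 4) → 2 H
  atom 6: C, bond orders sum to 2 (valence 4) → 2 H
  atom 7: C, bond orders sum to 2 (valence 4) → 2 H
  atom 8: C, bond orders sum to 2 (valence 4) → 2 H
  atom 9: C, bond orders sum to 2 (valence 4) → 2 H
  atom 10: C, bond orders sum to 2 (valence 4) → 2 H
  atom 11: C, bond orders sum to 2 (valence 4) → 2 H
  atom 12: C, bond orders sum to 1 (valence 4) → 3 H
  atom 13: C, bond orders sum to 3 (valence 4) → 1 H
  atom 14: C, bond orders sum to 1 (valence 4) → 3 H
  atom 15: C, bond orders sum to 4 (valence 4) → 0 H
  atom 16: O, bond orders sum to 2 (valence 2) → 0 H
  atom 17: C, bond orders sum to 1 (valence 4) → 3 H
  atom 18: C, bond orders sum to 4 (valence 4) → 0 H
  atom 19: O, bond orders sum to 2 (valence 2) → 0 H
  atom 20: C, bond orders sum to 1 (valence 4) → 3 H
  atom 21: C, bond orders sum to 2 (valence 4) → 2 H
  atom 22: C, bond orders sum to 2 (valence 4) → 2 H
  atom 23: C, bond orders sum to 1 (valence 4) → 3 H
Totals → C:19, H:36, O:4.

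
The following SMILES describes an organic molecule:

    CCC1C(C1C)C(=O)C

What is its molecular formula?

Walk through each heavy atom and fill implicit hydrogens from standard valence (C 4, N 3, O 2, S 2, halogen 1):
  atom 1: C, bond orders sum to 1 (valence 4) → 3 H
  atom 2: C, bond orders sum to 2 (valence 4) → 2 H
  atom 3: C, bond orders sum to 3 (valence 4) → 1 H
  atom 4: C, bond orders sum to 3 (valence 4) → 1 H
  atom 5: C, bond orders sum to 3 (valence 4) → 1 H
  atom 6: C, bond orders sum to 1 (valence 4) → 3 H
  atom 7: C, bond orders sum to 4 (valence 4) → 0 H
  atom 8: O, bond orders sum to 2 (valence 2) → 0 H
  atom 9: C, bond orders sum to 1 (valence 4) → 3 H
Totals → C:8, H:14, O:1.

C8H14O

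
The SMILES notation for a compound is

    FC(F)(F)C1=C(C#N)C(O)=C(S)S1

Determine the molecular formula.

C6H2F3NOS2

Walk through each heavy atom and fill implicit hydrogens from standard valence (C 4, N 3, O 2, S 2, halogen 1):
  atom 1: F (halogen, monovalent) → 0 H
  atom 2: C, bond orders sum to 4 (valence 4) → 0 H
  atom 3: F (halogen, monovalent) → 0 H
  atom 4: F (halogen, monovalent) → 0 H
  atom 5: C, bond orders sum to 4 (valence 4) → 0 H
  atom 6: C, bond orders sum to 4 (valence 4) → 0 H
  atom 7: C, bond orders sum to 4 (valence 4) → 0 H
  atom 8: N, bond orders sum to 3 (valence 3) → 0 H
  atom 9: C, bond orders sum to 4 (valence 4) → 0 H
  atom 10: O, bond orders sum to 1 (valence 2) → 1 H
  atom 11: C, bond orders sum to 4 (valence 4) → 0 H
  atom 12: S, bond orders sum to 1 (valence 2) → 1 H
  atom 13: S, bond orders sum to 2 (valence 2) → 0 H
Totals → C:6, H:2, F:3, N:1, O:1, S:2.
In Hill order: C6H2F3NOS2.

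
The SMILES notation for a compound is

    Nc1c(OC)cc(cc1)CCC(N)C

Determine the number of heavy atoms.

Every atom symbol written in the SMILES (organic subset) is one heavy atom; implicit H are not written.
Heavy atoms by element → C:11, N:2, O:1.
Total: 14.

14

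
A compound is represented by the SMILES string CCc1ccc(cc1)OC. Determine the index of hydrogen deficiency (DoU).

4

Molecular formula: C9H12O.
DoU = (2C + 2 + N − H − X) / 2, where X is the halogen count and O/S are ignored.
    = (2·9 + 2 + 0 − 12 − 0) / 2 = 8 / 2 = 4.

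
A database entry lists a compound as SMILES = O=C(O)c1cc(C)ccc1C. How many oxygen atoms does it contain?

Scan the SMILES for O atoms (remember two-letter symbols like Cl and Br are single atoms).
Oxygen count: 2.

2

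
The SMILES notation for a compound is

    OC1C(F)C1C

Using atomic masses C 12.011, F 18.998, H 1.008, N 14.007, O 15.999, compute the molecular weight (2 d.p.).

First, the molecular formula is C4H7FO (counting implicit H from valence).
  C: 4 × 12.011 = 48.044
  F: 1 × 18.998 = 18.998
  H: 7 × 1.008 = 7.056
  O: 1 × 15.999 = 15.999
Sum: 4×12.011 + 1×18.998 + 7×1.008 + 1×15.999 = 90.097 → 90.10 g/mol.

90.10 g/mol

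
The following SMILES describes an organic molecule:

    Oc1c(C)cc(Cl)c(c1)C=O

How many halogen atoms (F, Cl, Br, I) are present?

Halogen atoms appear at heavy-atom position 7 (1×Cl).
Other groups present: 1 aldehyde, 1 hydroxyl.
Halogen count: 1.

1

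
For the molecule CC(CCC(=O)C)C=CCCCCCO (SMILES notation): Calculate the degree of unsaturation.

Degree of unsaturation = (number of rings) + (number of π bonds).
Ring closures in the SMILES: 0.
π bonds: 2 double bonds (each 1 DoU) → 2 DoU from unsaturation.
Total DoU = 0 + 2 = 2.

2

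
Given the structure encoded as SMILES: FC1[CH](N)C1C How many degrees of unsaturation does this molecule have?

1

Degree of unsaturation = (number of rings) + (number of π bonds).
Ring closures in the SMILES: 1.
π bonds: none → 0 DoU from unsaturation.
Total DoU = 1 + 0 = 1.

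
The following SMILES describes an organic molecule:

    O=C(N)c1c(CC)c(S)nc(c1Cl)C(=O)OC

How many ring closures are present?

In SMILES, each pair of matching ring-closure digits denotes one ring-closing bond; the number of such bonds equals the number of independent rings.
Ring-closure bonds here: 1.

1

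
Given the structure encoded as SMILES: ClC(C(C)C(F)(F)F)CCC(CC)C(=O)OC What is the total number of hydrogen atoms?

18

Walk through each heavy atom and fill implicit hydrogens from standard valence (C 4, N 3, O 2, S 2, halogen 1):
  atom 1: Cl (halogen, monovalent) → 0 H
  atom 2: C, bond orders sum to 3 (valence 4) → 1 H
  atom 3: C, bond orders sum to 3 (valence 4) → 1 H
  atom 4: C, bond orders sum to 1 (valence 4) → 3 H
  atom 5: C, bond orders sum to 4 (valence 4) → 0 H
  atom 6: F (halogen, monovalent) → 0 H
  atom 7: F (halogen, monovalent) → 0 H
  atom 8: F (halogen, monovalent) → 0 H
  atom 9: C, bond orders sum to 2 (valence 4) → 2 H
  atom 10: C, bond orders sum to 2 (valence 4) → 2 H
  atom 11: C, bond orders sum to 3 (valence 4) → 1 H
  atom 12: C, bond orders sum to 2 (valence 4) → 2 H
  atom 13: C, bond orders sum to 1 (valence 4) → 3 H
  atom 14: C, bond orders sum to 4 (valence 4) → 0 H
  atom 15: O, bond orders sum to 2 (valence 2) → 0 H
  atom 16: O, bond orders sum to 2 (valence 2) → 0 H
  atom 17: C, bond orders sum to 1 (valence 4) → 3 H
Total hydrogens: 18.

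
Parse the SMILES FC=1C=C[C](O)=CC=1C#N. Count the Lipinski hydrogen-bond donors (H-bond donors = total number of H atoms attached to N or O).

1

Donors: find every N or O and count the H atoms it carries.
  atom 6 (O): bond orders sum to 1 → 1 H
  atom 10 (N): bond orders sum to 3 → 0 H
Lipinski HBD = 1.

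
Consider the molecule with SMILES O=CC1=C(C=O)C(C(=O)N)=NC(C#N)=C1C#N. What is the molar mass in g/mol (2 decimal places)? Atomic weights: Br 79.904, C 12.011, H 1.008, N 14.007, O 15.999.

228.17 g/mol

First, the molecular formula is C10H4N4O3 (counting implicit H from valence).
  C: 10 × 12.011 = 120.110
  H: 4 × 1.008 = 4.032
  N: 4 × 14.007 = 56.028
  O: 3 × 15.999 = 47.997
Sum: 10×12.011 + 4×1.008 + 4×14.007 + 3×15.999 = 228.167 → 228.17 g/mol.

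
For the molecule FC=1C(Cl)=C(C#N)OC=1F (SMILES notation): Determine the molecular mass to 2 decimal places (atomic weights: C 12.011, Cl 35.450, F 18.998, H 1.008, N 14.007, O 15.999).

First, the molecular formula is C5ClF2NO (counting implicit H from valence).
  C: 5 × 12.011 = 60.055
  Cl: 1 × 35.450 = 35.450
  F: 2 × 18.998 = 37.996
  H: 0 × 1.008 = 0.000
  N: 1 × 14.007 = 14.007
  O: 1 × 15.999 = 15.999
Sum: 5×12.011 + 1×35.450 + 2×18.998 + 0×1.008 + 1×14.007 + 1×15.999 = 163.507 → 163.51 g/mol.

163.51 g/mol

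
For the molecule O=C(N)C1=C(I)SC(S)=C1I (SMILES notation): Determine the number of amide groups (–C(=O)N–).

The amide motif appears at heavy-atom position 2 in the SMILES.
Other groups present: 1 thiol.
Amide count: 1.

1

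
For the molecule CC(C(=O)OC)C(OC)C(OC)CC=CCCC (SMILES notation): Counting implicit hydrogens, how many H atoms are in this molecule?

Walk through each heavy atom and fill implicit hydrogens from standard valence (C 4, N 3, O 2, S 2, halogen 1):
  atom 1: C, bond orders sum to 1 (valence 4) → 3 H
  atom 2: C, bond orders sum to 3 (valence 4) → 1 H
  atom 3: C, bond orders sum to 4 (valence 4) → 0 H
  atom 4: O, bond orders sum to 2 (valence 2) → 0 H
  atom 5: O, bond orders sum to 2 (valence 2) → 0 H
  atom 6: C, bond orders sum to 1 (valence 4) → 3 H
  atom 7: C, bond orders sum to 3 (valence 4) → 1 H
  atom 8: O, bond orders sum to 2 (valence 2) → 0 H
  atom 9: C, bond orders sum to 1 (valence 4) → 3 H
  atom 10: C, bond orders sum to 3 (valence 4) → 1 H
  atom 11: O, bond orders sum to 2 (valence 2) → 0 H
  atom 12: C, bond orders sum to 1 (valence 4) → 3 H
  atom 13: C, bond orders sum to 2 (valence 4) → 2 H
  atom 14: C, bond orders sum to 3 (valence 4) → 1 H
  atom 15: C, bond orders sum to 3 (valence 4) → 1 H
  atom 16: C, bond orders sum to 2 (valence 4) → 2 H
  atom 17: C, bond orders sum to 2 (valence 4) → 2 H
  atom 18: C, bond orders sum to 1 (valence 4) → 3 H
Total hydrogens: 26.

26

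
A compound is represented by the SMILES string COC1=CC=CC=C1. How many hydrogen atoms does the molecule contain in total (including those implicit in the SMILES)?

Walk through each heavy atom and fill implicit hydrogens from standard valence (C 4, N 3, O 2, S 2, halogen 1):
  atom 1: C, bond orders sum to 1 (valence 4) → 3 H
  atom 2: O, bond orders sum to 2 (valence 2) → 0 H
  atom 3: C, bond orders sum to 4 (valence 4) → 0 H
  atom 4: C, bond orders sum to 3 (valence 4) → 1 H
  atom 5: C, bond orders sum to 3 (valence 4) → 1 H
  atom 6: C, bond orders sum to 3 (valence 4) → 1 H
  atom 7: C, bond orders sum to 3 (valence 4) → 1 H
  atom 8: C, bond orders sum to 3 (valence 4) → 1 H
Total hydrogens: 8.

8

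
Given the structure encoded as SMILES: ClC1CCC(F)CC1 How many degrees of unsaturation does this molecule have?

1

Molecular formula: C6H10ClF.
DoU = (2C + 2 + N − H − X) / 2, where X is the halogen count and O/S are ignored.
    = (2·6 + 2 + 0 − 10 − 2) / 2 = 2 / 2 = 1.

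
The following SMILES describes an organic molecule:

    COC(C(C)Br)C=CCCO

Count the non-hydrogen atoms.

Every atom symbol written in the SMILES (organic subset) is one heavy atom; implicit H are not written.
Heavy atoms by element → Br:1, C:8, O:2.
Total: 11.

11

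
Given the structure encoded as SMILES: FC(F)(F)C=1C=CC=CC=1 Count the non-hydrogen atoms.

Every atom symbol written in the SMILES (organic subset) is one heavy atom; implicit H are not written.
Heavy atoms by element → C:7, F:3.
Total: 10.

10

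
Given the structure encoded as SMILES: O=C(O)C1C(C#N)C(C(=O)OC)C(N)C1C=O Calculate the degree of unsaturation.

Degree of unsaturation = (number of rings) + (number of π bonds).
Ring closures in the SMILES: 1.
π bonds: 3 double bonds (each 1 DoU), 1 triple bond (each 2 DoU) → 5 DoU from unsaturation.
Total DoU = 1 + 5 = 6.

6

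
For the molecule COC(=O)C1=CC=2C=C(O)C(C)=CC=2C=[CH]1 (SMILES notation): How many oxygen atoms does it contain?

Scan the SMILES for O atoms (remember two-letter symbols like Cl and Br are single atoms).
Oxygen count: 3.

3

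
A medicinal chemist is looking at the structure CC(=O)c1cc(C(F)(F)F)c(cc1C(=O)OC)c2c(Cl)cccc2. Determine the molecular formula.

Walk through each heavy atom and fill implicit hydrogens from standard valence (C 4, N 3, O 2, S 2, halogen 1); for lowercase aromatic atoms, an aromatic c carries 1 H when it has two neighbours and 0 H with three, and aromatic n carries 0 H:
  atom 1: C, bond orders sum to 1 (valence 4) → 3 H
  atom 2: C, bond orders sum to 4 (valence 4) → 0 H
  atom 3: O, bond orders sum to 2 (valence 2) → 0 H
  atom 4: aromatic c, 3 neighbours → 0 H
  atom 5: aromatic c, 2 neighbours → 1 H
  atom 6: aromatic c, 3 neighbours → 0 H
  atom 7: C, bond orders sum to 4 (valence 4) → 0 H
  atom 8: F (halogen, monovalent) → 0 H
  atom 9: F (halogen, monovalent) → 0 H
  atom 10: F (halogen, monovalent) → 0 H
  atom 11: aromatic c, 3 neighbours → 0 H
  atom 12: aromatic c, 2 neighbours → 1 H
  atom 13: aromatic c, 3 neighbours → 0 H
  atom 14: C, bond orders sum to 4 (valence 4) → 0 H
  atom 15: O, bond orders sum to 2 (valence 2) → 0 H
  atom 16: O, bond orders sum to 2 (valence 2) → 0 H
  atom 17: C, bond orders sum to 1 (valence 4) → 3 H
  atom 18: aromatic c, 3 neighbours → 0 H
  atom 19: aromatic c, 3 neighbours → 0 H
  atom 20: Cl (halogen, monovalent) → 0 H
  atom 21: aromatic c, 2 neighbours → 1 H
  atom 22: aromatic c, 2 neighbours → 1 H
  atom 23: aromatic c, 2 neighbours → 1 H
  atom 24: aromatic c, 2 neighbours → 1 H
Totals → C:17, H:12, Cl:1, F:3, O:3.
In Hill order: C17H12ClF3O3.

C17H12ClF3O3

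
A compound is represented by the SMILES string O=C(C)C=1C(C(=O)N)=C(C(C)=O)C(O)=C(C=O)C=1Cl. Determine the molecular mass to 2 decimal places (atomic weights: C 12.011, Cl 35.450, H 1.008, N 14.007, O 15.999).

First, the molecular formula is C12H10ClNO5 (counting implicit H from valence).
  C: 12 × 12.011 = 144.132
  Cl: 1 × 35.450 = 35.450
  H: 10 × 1.008 = 10.080
  N: 1 × 14.007 = 14.007
  O: 5 × 15.999 = 79.995
Sum: 12×12.011 + 1×35.450 + 10×1.008 + 1×14.007 + 5×15.999 = 283.664 → 283.66 g/mol.

283.66 g/mol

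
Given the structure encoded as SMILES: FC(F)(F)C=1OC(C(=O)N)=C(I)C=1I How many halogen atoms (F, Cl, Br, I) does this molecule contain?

5

Halogen atoms appear at heavy-atom positions 1, 3, 4, 12, 14 (3×F, 2×I).
Other groups present: 1 amide.
Halogen count: 5.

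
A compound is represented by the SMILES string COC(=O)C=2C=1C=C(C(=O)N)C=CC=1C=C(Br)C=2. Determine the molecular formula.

C13H10BrNO3

Walk through each heavy atom and fill implicit hydrogens from standard valence (C 4, N 3, O 2, S 2, halogen 1):
  atom 1: C, bond orders sum to 1 (valence 4) → 3 H
  atom 2: O, bond orders sum to 2 (valence 2) → 0 H
  atom 3: C, bond orders sum to 4 (valence 4) → 0 H
  atom 4: O, bond orders sum to 2 (valence 2) → 0 H
  atom 5: C, bond orders sum to 4 (valence 4) → 0 H
  atom 6: C, bond orders sum to 4 (valence 4) → 0 H
  atom 7: C, bond orders sum to 3 (valence 4) → 1 H
  atom 8: C, bond orders sum to 4 (valence 4) → 0 H
  atom 9: C, bond orders sum to 4 (valence 4) → 0 H
  atom 10: O, bond orders sum to 2 (valence 2) → 0 H
  atom 11: N, bond orders sum to 1 (valence 3) → 2 H
  atom 12: C, bond orders sum to 3 (valence 4) → 1 H
  atom 13: C, bond orders sum to 3 (valence 4) → 1 H
  atom 14: C, bond orders sum to 4 (valence 4) → 0 H
  atom 15: C, bond orders sum to 3 (valence 4) → 1 H
  atom 16: C, bond orders sum to 4 (valence 4) → 0 H
  atom 17: Br (halogen, monovalent) → 0 H
  atom 18: C, bond orders sum to 3 (valence 4) → 1 H
Totals → C:13, H:10, Br:1, N:1, O:3.
In Hill order: C13H10BrNO3.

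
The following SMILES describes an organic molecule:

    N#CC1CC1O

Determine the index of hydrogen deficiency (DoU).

Degree of unsaturation = (number of rings) + (number of π bonds).
Ring closures in the SMILES: 1.
π bonds: 1 triple bond (each 2 DoU) → 2 DoU from unsaturation.
Total DoU = 1 + 2 = 3.

3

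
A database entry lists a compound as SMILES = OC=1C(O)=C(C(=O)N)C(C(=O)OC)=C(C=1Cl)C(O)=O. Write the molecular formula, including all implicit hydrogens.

Walk through each heavy atom and fill implicit hydrogens from standard valence (C 4, N 3, O 2, S 2, halogen 1):
  atom 1: O, bond orders sum to 1 (valence 2) → 1 H
  atom 2: C, bond orders sum to 4 (valence 4) → 0 H
  atom 3: C, bond orders sum to 4 (valence 4) → 0 H
  atom 4: O, bond orders sum to 1 (valence 2) → 1 H
  atom 5: C, bond orders sum to 4 (valence 4) → 0 H
  atom 6: C, bond orders sum to 4 (valence 4) → 0 H
  atom 7: O, bond orders sum to 2 (valence 2) → 0 H
  atom 8: N, bond orders sum to 1 (valence 3) → 2 H
  atom 9: C, bond orders sum to 4 (valence 4) → 0 H
  atom 10: C, bond orders sum to 4 (valence 4) → 0 H
  atom 11: O, bond orders sum to 2 (valence 2) → 0 H
  atom 12: O, bond orders sum to 2 (valence 2) → 0 H
  atom 13: C, bond orders sum to 1 (valence 4) → 3 H
  atom 14: C, bond orders sum to 4 (valence 4) → 0 H
  atom 15: C, bond orders sum to 4 (valence 4) → 0 H
  atom 16: Cl (halogen, monovalent) → 0 H
  atom 17: C, bond orders sum to 4 (valence 4) → 0 H
  atom 18: O, bond orders sum to 1 (valence 2) → 1 H
  atom 19: O, bond orders sum to 2 (valence 2) → 0 H
Totals → C:10, H:8, Cl:1, N:1, O:7.

C10H8ClNO7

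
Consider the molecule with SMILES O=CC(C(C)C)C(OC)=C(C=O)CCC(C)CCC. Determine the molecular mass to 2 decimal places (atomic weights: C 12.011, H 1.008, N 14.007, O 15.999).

First, the molecular formula is C16H28O3 (counting implicit H from valence).
  C: 16 × 12.011 = 192.176
  H: 28 × 1.008 = 28.224
  O: 3 × 15.999 = 47.997
Sum: 16×12.011 + 28×1.008 + 3×15.999 = 268.397 → 268.40 g/mol.

268.40 g/mol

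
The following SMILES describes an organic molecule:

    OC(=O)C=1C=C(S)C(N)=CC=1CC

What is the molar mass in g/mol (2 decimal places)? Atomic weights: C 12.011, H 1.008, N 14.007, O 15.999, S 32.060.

First, the molecular formula is C9H11NO2S (counting implicit H from valence).
  C: 9 × 12.011 = 108.099
  H: 11 × 1.008 = 11.088
  N: 1 × 14.007 = 14.007
  O: 2 × 15.999 = 31.998
  S: 1 × 32.060 = 32.060
Sum: 9×12.011 + 11×1.008 + 1×14.007 + 2×15.999 + 1×32.060 = 197.252 → 197.25 g/mol.

197.25 g/mol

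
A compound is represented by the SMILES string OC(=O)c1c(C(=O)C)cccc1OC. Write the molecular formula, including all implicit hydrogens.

C10H10O4

Walk through each heavy atom and fill implicit hydrogens from standard valence (C 4, N 3, O 2, S 2, halogen 1); for lowercase aromatic atoms, an aromatic c carries 1 H when it has two neighbours and 0 H with three, and aromatic n carries 0 H:
  atom 1: O, bond orders sum to 1 (valence 2) → 1 H
  atom 2: C, bond orders sum to 4 (valence 4) → 0 H
  atom 3: O, bond orders sum to 2 (valence 2) → 0 H
  atom 4: aromatic c, 3 neighbours → 0 H
  atom 5: aromatic c, 3 neighbours → 0 H
  atom 6: C, bond orders sum to 4 (valence 4) → 0 H
  atom 7: O, bond orders sum to 2 (valence 2) → 0 H
  atom 8: C, bond orders sum to 1 (valence 4) → 3 H
  atom 9: aromatic c, 2 neighbours → 1 H
  atom 10: aromatic c, 2 neighbours → 1 H
  atom 11: aromatic c, 2 neighbours → 1 H
  atom 12: aromatic c, 3 neighbours → 0 H
  atom 13: O, bond orders sum to 2 (valence 2) → 0 H
  atom 14: C, bond orders sum to 1 (valence 4) → 3 H
Totals → C:10, H:10, O:4.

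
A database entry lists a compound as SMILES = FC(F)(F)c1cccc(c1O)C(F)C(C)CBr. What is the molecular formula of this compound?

Walk through each heavy atom and fill implicit hydrogens from standard valence (C 4, N 3, O 2, S 2, halogen 1); for lowercase aromatic atoms, an aromatic c carries 1 H when it has two neighbours and 0 H with three, and aromatic n carries 0 H:
  atom 1: F (halogen, monovalent) → 0 H
  atom 2: C, bond orders sum to 4 (valence 4) → 0 H
  atom 3: F (halogen, monovalent) → 0 H
  atom 4: F (halogen, monovalent) → 0 H
  atom 5: aromatic c, 3 neighbours → 0 H
  atom 6: aromatic c, 2 neighbours → 1 H
  atom 7: aromatic c, 2 neighbours → 1 H
  atom 8: aromatic c, 2 neighbours → 1 H
  atom 9: aromatic c, 3 neighbours → 0 H
  atom 10: aromatic c, 3 neighbours → 0 H
  atom 11: O, bond orders sum to 1 (valence 2) → 1 H
  atom 12: C, bond orders sum to 3 (valence 4) → 1 H
  atom 13: F (halogen, monovalent) → 0 H
  atom 14: C, bond orders sum to 3 (valence 4) → 1 H
  atom 15: C, bond orders sum to 1 (valence 4) → 3 H
  atom 16: C, bond orders sum to 2 (valence 4) → 2 H
  atom 17: Br (halogen, monovalent) → 0 H
Totals → C:11, H:11, Br:1, F:4, O:1.

C11H11BrF4O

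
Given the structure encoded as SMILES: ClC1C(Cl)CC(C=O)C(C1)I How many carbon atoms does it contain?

Count every carbon token in the SMILES (each C, including those in ring-closure positions and inside branches).
Carbon count: 7.

7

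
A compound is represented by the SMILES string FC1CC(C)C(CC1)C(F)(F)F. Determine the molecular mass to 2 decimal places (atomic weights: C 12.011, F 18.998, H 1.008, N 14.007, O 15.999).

First, the molecular formula is C8H12F4 (counting implicit H from valence).
  C: 8 × 12.011 = 96.088
  F: 4 × 18.998 = 75.992
  H: 12 × 1.008 = 12.096
Sum: 8×12.011 + 4×18.998 + 12×1.008 = 184.176 → 184.18 g/mol.

184.18 g/mol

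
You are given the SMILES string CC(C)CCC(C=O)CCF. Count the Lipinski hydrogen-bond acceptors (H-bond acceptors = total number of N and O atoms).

N atoms: 0; O atoms: 1.
Lipinski HBA = 0 + 1 = 1.

1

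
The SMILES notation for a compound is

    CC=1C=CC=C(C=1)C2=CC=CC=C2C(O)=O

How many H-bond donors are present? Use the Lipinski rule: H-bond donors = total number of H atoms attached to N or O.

1

Donors: find every N or O and count the H atoms it carries.
  atom 15 (O): bond orders sum to 1 → 1 H
  atom 16 (O): bond orders sum to 2 → 0 H
Lipinski HBD = 1.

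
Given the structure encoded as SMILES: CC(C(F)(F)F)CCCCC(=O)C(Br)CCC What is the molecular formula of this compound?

Walk through each heavy atom and fill implicit hydrogens from standard valence (C 4, N 3, O 2, S 2, halogen 1):
  atom 1: C, bond orders sum to 1 (valence 4) → 3 H
  atom 2: C, bond orders sum to 3 (valence 4) → 1 H
  atom 3: C, bond orders sum to 4 (valence 4) → 0 H
  atom 4: F (halogen, monovalent) → 0 H
  atom 5: F (halogen, monovalent) → 0 H
  atom 6: F (halogen, monovalent) → 0 H
  atom 7: C, bond orders sum to 2 (valence 4) → 2 H
  atom 8: C, bond orders sum to 2 (valence 4) → 2 H
  atom 9: C, bond orders sum to 2 (valence 4) → 2 H
  atom 10: C, bond orders sum to 2 (valence 4) → 2 H
  atom 11: C, bond orders sum to 4 (valence 4) → 0 H
  atom 12: O, bond orders sum to 2 (valence 2) → 0 H
  atom 13: C, bond orders sum to 3 (valence 4) → 1 H
  atom 14: Br (halogen, monovalent) → 0 H
  atom 15: C, bond orders sum to 2 (valence 4) → 2 H
  atom 16: C, bond orders sum to 2 (valence 4) → 2 H
  atom 17: C, bond orders sum to 1 (valence 4) → 3 H
Totals → C:12, H:20, Br:1, F:3, O:1.
In Hill order: C12H20BrF3O.

C12H20BrF3O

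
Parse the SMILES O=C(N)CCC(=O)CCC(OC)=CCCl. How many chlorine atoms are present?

Scan the SMILES for Cl atoms (remember two-letter symbols like Cl and Br are single atoms).
Chlorine count: 1.

1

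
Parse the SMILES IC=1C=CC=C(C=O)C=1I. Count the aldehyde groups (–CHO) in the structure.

1

The aldehyde motif appears at heavy-atom position 7 in the SMILES.
Aldehyde count: 1.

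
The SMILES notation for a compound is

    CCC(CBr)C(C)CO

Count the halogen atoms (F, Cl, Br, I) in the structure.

1

Halogen atoms appear at heavy-atom position 5 (1×Br).
Other groups present: 1 hydroxyl.
Halogen count: 1.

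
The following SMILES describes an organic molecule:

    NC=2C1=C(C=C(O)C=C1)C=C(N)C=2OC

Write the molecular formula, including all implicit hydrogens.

C11H12N2O2

Walk through each heavy atom and fill implicit hydrogens from standard valence (C 4, N 3, O 2, S 2, halogen 1):
  atom 1: N, bond orders sum to 1 (valence 3) → 2 H
  atom 2: C, bond orders sum to 4 (valence 4) → 0 H
  atom 3: C, bond orders sum to 4 (valence 4) → 0 H
  atom 4: C, bond orders sum to 4 (valence 4) → 0 H
  atom 5: C, bond orders sum to 3 (valence 4) → 1 H
  atom 6: C, bond orders sum to 4 (valence 4) → 0 H
  atom 7: O, bond orders sum to 1 (valence 2) → 1 H
  atom 8: C, bond orders sum to 3 (valence 4) → 1 H
  atom 9: C, bond orders sum to 3 (valence 4) → 1 H
  atom 10: C, bond orders sum to 3 (valence 4) → 1 H
  atom 11: C, bond orders sum to 4 (valence 4) → 0 H
  atom 12: N, bond orders sum to 1 (valence 3) → 2 H
  atom 13: C, bond orders sum to 4 (valence 4) → 0 H
  atom 14: O, bond orders sum to 2 (valence 2) → 0 H
  atom 15: C, bond orders sum to 1 (valence 4) → 3 H
Totals → C:11, H:12, N:2, O:2.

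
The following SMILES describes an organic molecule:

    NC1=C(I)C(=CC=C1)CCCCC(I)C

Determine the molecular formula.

C12H17I2N

Walk through each heavy atom and fill implicit hydrogens from standard valence (C 4, N 3, O 2, S 2, halogen 1):
  atom 1: N, bond orders sum to 1 (valence 3) → 2 H
  atom 2: C, bond orders sum to 4 (valence 4) → 0 H
  atom 3: C, bond orders sum to 4 (valence 4) → 0 H
  atom 4: I (halogen, monovalent) → 0 H
  atom 5: C, bond orders sum to 4 (valence 4) → 0 H
  atom 6: C, bond orders sum to 3 (valence 4) → 1 H
  atom 7: C, bond orders sum to 3 (valence 4) → 1 H
  atom 8: C, bond orders sum to 3 (valence 4) → 1 H
  atom 9: C, bond orders sum to 2 (valence 4) → 2 H
  atom 10: C, bond orders sum to 2 (valence 4) → 2 H
  atom 11: C, bond orders sum to 2 (valence 4) → 2 H
  atom 12: C, bond orders sum to 2 (valence 4) → 2 H
  atom 13: C, bond orders sum to 3 (valence 4) → 1 H
  atom 14: I (halogen, monovalent) → 0 H
  atom 15: C, bond orders sum to 1 (valence 4) → 3 H
Totals → C:12, H:17, I:2, N:1.
In Hill order: C12H17I2N.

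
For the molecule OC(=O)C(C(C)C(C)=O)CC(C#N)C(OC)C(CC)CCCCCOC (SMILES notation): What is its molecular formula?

Walk through each heavy atom and fill implicit hydrogens from standard valence (C 4, N 3, O 2, S 2, halogen 1):
  atom 1: O, bond orders sum to 1 (valence 2) → 1 H
  atom 2: C, bond orders sum to 4 (valence 4) → 0 H
  atom 3: O, bond orders sum to 2 (valence 2) → 0 H
  atom 4: C, bond orders sum to 3 (valence 4) → 1 H
  atom 5: C, bond orders sum to 3 (valence 4) → 1 H
  atom 6: C, bond orders sum to 1 (valence 4) → 3 H
  atom 7: C, bond orders sum to 4 (valence 4) → 0 H
  atom 8: C, bond orders sum to 1 (valence 4) → 3 H
  atom 9: O, bond orders sum to 2 (valence 2) → 0 H
  atom 10: C, bond orders sum to 2 (valence 4) → 2 H
  atom 11: C, bond orders sum to 3 (valence 4) → 1 H
  atom 12: C, bond orders sum to 4 (valence 4) → 0 H
  atom 13: N, bond orders sum to 3 (valence 3) → 0 H
  atom 14: C, bond orders sum to 3 (valence 4) → 1 H
  atom 15: O, bond orders sum to 2 (valence 2) → 0 H
  atom 16: C, bond orders sum to 1 (valence 4) → 3 H
  atom 17: C, bond orders sum to 3 (valence 4) → 1 H
  atom 18: C, bond orders sum to 2 (valence 4) → 2 H
  atom 19: C, bond orders sum to 1 (valence 4) → 3 H
  atom 20: C, bond orders sum to 2 (valence 4) → 2 H
  atom 21: C, bond orders sum to 2 (valence 4) → 2 H
  atom 22: C, bond orders sum to 2 (valence 4) → 2 H
  atom 23: C, bond orders sum to 2 (valence 4) → 2 H
  atom 24: C, bond orders sum to 2 (valence 4) → 2 H
  atom 25: O, bond orders sum to 2 (valence 2) → 0 H
  atom 26: C, bond orders sum to 1 (valence 4) → 3 H
Totals → C:20, H:35, N:1, O:5.
In Hill order: C20H35NO5.

C20H35NO5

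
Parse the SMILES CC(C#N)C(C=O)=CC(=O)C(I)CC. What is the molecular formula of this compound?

Walk through each heavy atom and fill implicit hydrogens from standard valence (C 4, N 3, O 2, S 2, halogen 1):
  atom 1: C, bond orders sum to 1 (valence 4) → 3 H
  atom 2: C, bond orders sum to 3 (valence 4) → 1 H
  atom 3: C, bond orders sum to 4 (valence 4) → 0 H
  atom 4: N, bond orders sum to 3 (valence 3) → 0 H
  atom 5: C, bond orders sum to 4 (valence 4) → 0 H
  atom 6: C, bond orders sum to 3 (valence 4) → 1 H
  atom 7: O, bond orders sum to 2 (valence 2) → 0 H
  atom 8: C, bond orders sum to 3 (valence 4) → 1 H
  atom 9: C, bond orders sum to 4 (valence 4) → 0 H
  atom 10: O, bond orders sum to 2 (valence 2) → 0 H
  atom 11: C, bond orders sum to 3 (valence 4) → 1 H
  atom 12: I (halogen, monovalent) → 0 H
  atom 13: C, bond orders sum to 2 (valence 4) → 2 H
  atom 14: C, bond orders sum to 1 (valence 4) → 3 H
Totals → C:10, H:12, I:1, N:1, O:2.
In Hill order: C10H12INO2.

C10H12INO2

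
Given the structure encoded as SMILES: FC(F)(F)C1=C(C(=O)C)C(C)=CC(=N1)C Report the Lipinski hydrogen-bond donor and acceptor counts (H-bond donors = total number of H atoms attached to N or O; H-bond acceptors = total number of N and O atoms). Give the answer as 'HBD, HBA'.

0, 2

Donors: find every N or O and count the H atoms it carries.
  atom 8 (O): bond orders sum to 2 → 0 H
  atom 14 (N): bond orders sum to 3 → 0 H
Lipinski HBD = 0.
Acceptors: N atoms = 1, O atoms = 1 → HBA = 2.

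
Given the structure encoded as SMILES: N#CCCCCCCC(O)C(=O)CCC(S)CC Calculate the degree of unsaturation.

3

Degree of unsaturation = (number of rings) + (number of π bonds).
Ring closures in the SMILES: 0.
π bonds: 1 double bond (each 1 DoU), 1 triple bond (each 2 DoU) → 3 DoU from unsaturation.
Total DoU = 0 + 3 = 3.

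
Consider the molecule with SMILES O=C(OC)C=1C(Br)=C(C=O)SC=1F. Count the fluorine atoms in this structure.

1

Scan the SMILES for F atoms (remember two-letter symbols like Cl and Br are single atoms).
Fluorine count: 1.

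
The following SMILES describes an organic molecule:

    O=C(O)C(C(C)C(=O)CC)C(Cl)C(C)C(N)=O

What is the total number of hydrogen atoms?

18

Walk through each heavy atom and fill implicit hydrogens from standard valence (C 4, N 3, O 2, S 2, halogen 1):
  atom 1: O, bond orders sum to 2 (valence 2) → 0 H
  atom 2: C, bond orders sum to 4 (valence 4) → 0 H
  atom 3: O, bond orders sum to 1 (valence 2) → 1 H
  atom 4: C, bond orders sum to 3 (valence 4) → 1 H
  atom 5: C, bond orders sum to 3 (valence 4) → 1 H
  atom 6: C, bond orders sum to 1 (valence 4) → 3 H
  atom 7: C, bond orders sum to 4 (valence 4) → 0 H
  atom 8: O, bond orders sum to 2 (valence 2) → 0 H
  atom 9: C, bond orders sum to 2 (valence 4) → 2 H
  atom 10: C, bond orders sum to 1 (valence 4) → 3 H
  atom 11: C, bond orders sum to 3 (valence 4) → 1 H
  atom 12: Cl (halogen, monovalent) → 0 H
  atom 13: C, bond orders sum to 3 (valence 4) → 1 H
  atom 14: C, bond orders sum to 1 (valence 4) → 3 H
  atom 15: C, bond orders sum to 4 (valence 4) → 0 H
  atom 16: N, bond orders sum to 1 (valence 3) → 2 H
  atom 17: O, bond orders sum to 2 (valence 2) → 0 H
Total hydrogens: 18.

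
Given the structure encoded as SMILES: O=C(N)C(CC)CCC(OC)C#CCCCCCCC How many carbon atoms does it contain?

Count every carbon token in the SMILES (each C, including those in ring-closure positions and inside branches).
Carbon count: 17.

17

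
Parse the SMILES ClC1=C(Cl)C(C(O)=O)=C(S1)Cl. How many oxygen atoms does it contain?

2

Scan the SMILES for O atoms (remember two-letter symbols like Cl and Br are single atoms).
Oxygen count: 2.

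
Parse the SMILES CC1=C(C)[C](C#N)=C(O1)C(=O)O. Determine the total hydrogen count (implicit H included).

Walk through each heavy atom and fill implicit hydrogens from standard valence (C 4, N 3, O 2, S 2, halogen 1):
  atom 1: C, bond orders sum to 1 (valence 4) → 3 H
  atom 2: C, bond orders sum to 4 (valence 4) → 0 H
  atom 3: C, bond orders sum to 4 (valence 4) → 0 H
  atom 4: C, bond orders sum to 1 (valence 4) → 3 H
  atom 5: C with explicit H count 0
  atom 6: C, bond orders sum to 4 (valence 4) → 0 H
  atom 7: N, bond orders sum to 3 (valence 3) → 0 H
  atom 8: C, bond orders sum to 4 (valence 4) → 0 H
  atom 9: O, bond orders sum to 2 (valence 2) → 0 H
  atom 10: C, bond orders sum to 4 (valence 4) → 0 H
  atom 11: O, bond orders sum to 2 (valence 2) → 0 H
  atom 12: O, bond orders sum to 1 (valence 2) → 1 H
Total hydrogens: 7.

7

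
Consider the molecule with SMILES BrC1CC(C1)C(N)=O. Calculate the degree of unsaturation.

2

Molecular formula: C5H8BrNO.
DoU = (2C + 2 + N − H − X) / 2, where X is the halogen count and O/S are ignored.
    = (2·5 + 2 + 1 − 8 − 1) / 2 = 4 / 2 = 2.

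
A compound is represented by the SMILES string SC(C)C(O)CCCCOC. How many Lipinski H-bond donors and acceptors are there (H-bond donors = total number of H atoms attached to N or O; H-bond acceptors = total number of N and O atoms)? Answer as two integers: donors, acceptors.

1, 2

Donors: find every N or O and count the H atoms it carries.
  atom 5 (O): bond orders sum to 1 → 1 H
  atom 10 (O): bond orders sum to 2 → 0 H
Lipinski HBD = 1.
Acceptors: N atoms = 0, O atoms = 2 → HBA = 2.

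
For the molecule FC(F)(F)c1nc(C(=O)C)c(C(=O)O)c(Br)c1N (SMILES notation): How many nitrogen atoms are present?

Scan the SMILES for N atoms (remember two-letter symbols like Cl and Br are single atoms).
Nitrogen count: 2.

2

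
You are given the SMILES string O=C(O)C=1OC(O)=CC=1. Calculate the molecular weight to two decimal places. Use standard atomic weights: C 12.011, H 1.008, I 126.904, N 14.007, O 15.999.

128.08 g/mol

First, the molecular formula is C5H4O4 (counting implicit H from valence).
  C: 5 × 12.011 = 60.055
  H: 4 × 1.008 = 4.032
  O: 4 × 15.999 = 63.996
Sum: 5×12.011 + 4×1.008 + 4×15.999 = 128.083 → 128.08 g/mol.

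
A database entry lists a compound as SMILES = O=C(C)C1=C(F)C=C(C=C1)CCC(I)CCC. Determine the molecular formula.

C14H18FIO

Walk through each heavy atom and fill implicit hydrogens from standard valence (C 4, N 3, O 2, S 2, halogen 1):
  atom 1: O, bond orders sum to 2 (valence 2) → 0 H
  atom 2: C, bond orders sum to 4 (valence 4) → 0 H
  atom 3: C, bond orders sum to 1 (valence 4) → 3 H
  atom 4: C, bond orders sum to 4 (valence 4) → 0 H
  atom 5: C, bond orders sum to 4 (valence 4) → 0 H
  atom 6: F (halogen, monovalent) → 0 H
  atom 7: C, bond orders sum to 3 (valence 4) → 1 H
  atom 8: C, bond orders sum to 4 (valence 4) → 0 H
  atom 9: C, bond orders sum to 3 (valence 4) → 1 H
  atom 10: C, bond orders sum to 3 (valence 4) → 1 H
  atom 11: C, bond orders sum to 2 (valence 4) → 2 H
  atom 12: C, bond orders sum to 2 (valence 4) → 2 H
  atom 13: C, bond orders sum to 3 (valence 4) → 1 H
  atom 14: I (halogen, monovalent) → 0 H
  atom 15: C, bond orders sum to 2 (valence 4) → 2 H
  atom 16: C, bond orders sum to 2 (valence 4) → 2 H
  atom 17: C, bond orders sum to 1 (valence 4) → 3 H
Totals → C:14, H:18, F:1, I:1, O:1.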